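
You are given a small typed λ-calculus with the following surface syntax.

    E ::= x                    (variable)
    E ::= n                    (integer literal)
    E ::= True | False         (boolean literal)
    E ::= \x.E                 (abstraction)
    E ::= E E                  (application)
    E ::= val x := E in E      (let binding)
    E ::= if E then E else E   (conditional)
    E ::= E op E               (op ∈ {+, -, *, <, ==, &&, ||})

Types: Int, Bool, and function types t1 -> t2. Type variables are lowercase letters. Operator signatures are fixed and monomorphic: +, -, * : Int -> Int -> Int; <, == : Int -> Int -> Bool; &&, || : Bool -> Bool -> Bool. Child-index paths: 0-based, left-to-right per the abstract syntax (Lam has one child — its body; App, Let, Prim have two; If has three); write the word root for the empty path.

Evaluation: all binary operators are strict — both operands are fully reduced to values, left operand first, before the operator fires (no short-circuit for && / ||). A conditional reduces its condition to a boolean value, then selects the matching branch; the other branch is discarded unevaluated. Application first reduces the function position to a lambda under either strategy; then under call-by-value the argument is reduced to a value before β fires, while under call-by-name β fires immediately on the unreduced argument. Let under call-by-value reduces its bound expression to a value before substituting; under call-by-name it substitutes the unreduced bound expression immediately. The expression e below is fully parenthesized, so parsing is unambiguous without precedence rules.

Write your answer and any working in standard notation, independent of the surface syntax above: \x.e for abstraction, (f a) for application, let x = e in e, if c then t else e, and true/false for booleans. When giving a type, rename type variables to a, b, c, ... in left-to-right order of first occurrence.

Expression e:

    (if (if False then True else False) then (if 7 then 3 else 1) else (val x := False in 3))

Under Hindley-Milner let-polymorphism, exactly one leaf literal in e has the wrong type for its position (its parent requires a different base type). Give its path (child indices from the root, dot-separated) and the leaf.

Answer: 1.0 : 7

Trace:
  unify Bool ~ Bool
  unify Bool ~ Bool
  unify Bool ~ Bool
  unify Int ~ Bool
  FAIL: mismatch Int ~ Bool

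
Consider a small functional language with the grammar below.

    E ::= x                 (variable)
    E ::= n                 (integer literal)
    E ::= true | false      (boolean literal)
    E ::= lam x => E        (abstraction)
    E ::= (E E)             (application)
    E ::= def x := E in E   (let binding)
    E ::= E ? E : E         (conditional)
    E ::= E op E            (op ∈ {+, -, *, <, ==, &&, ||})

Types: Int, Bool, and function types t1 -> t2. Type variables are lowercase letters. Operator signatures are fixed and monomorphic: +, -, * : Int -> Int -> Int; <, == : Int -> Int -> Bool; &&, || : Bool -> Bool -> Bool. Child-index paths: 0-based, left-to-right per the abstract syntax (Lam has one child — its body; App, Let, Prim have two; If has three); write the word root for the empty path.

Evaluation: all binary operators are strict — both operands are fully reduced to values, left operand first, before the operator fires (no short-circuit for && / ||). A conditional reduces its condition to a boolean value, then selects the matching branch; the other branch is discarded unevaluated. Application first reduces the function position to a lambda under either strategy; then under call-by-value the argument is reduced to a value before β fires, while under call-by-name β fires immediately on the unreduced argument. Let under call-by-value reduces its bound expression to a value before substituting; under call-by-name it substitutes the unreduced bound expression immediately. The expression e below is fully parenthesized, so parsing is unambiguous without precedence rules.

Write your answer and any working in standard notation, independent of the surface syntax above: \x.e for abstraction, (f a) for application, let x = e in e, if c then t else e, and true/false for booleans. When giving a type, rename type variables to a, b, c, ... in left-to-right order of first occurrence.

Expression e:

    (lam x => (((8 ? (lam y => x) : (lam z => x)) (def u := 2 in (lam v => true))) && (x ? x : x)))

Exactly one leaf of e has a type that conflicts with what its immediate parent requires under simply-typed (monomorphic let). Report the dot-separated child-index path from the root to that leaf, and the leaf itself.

Working:
  unify Int ~ Bool
  FAIL: mismatch Int ~ Bool

Answer: 0.0.0.0 : 8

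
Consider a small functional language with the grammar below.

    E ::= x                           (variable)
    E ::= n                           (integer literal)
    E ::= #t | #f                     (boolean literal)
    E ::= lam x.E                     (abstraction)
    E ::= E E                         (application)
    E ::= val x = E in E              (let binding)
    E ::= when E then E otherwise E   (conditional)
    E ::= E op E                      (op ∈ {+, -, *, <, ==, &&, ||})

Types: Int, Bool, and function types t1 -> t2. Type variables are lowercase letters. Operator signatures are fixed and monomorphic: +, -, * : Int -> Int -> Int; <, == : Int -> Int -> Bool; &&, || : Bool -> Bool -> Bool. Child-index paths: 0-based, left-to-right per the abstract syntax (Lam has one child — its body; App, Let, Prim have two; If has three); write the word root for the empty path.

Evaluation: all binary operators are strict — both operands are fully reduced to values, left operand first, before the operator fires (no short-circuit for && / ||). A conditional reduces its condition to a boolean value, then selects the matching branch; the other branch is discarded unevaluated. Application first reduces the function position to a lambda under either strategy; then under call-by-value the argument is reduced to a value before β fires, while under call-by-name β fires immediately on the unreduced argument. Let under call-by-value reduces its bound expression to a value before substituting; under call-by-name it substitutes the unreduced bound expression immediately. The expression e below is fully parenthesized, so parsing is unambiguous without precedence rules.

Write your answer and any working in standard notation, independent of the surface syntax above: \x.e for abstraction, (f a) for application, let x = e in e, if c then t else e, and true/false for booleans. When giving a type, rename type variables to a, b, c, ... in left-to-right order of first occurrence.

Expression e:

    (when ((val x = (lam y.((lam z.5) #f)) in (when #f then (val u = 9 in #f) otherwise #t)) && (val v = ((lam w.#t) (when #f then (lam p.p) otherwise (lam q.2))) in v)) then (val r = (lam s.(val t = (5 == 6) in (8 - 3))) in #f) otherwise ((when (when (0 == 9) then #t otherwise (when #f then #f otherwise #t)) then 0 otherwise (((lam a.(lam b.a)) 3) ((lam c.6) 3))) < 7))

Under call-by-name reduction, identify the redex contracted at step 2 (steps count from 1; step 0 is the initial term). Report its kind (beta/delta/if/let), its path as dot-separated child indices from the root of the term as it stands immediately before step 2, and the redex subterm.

Working:
step 0: (if ((let x = (\y.((\z.5) false)) in (if false then (let u = 9 in false) else true)) && (let v = ((\w.true) (if false then (\p.p) else (\q.2))) in v)) then (let r = (\s.(let t = (5 == 6) in (8 - 3))) in false) else ((if (if (0 == 9) then true else (if false then false else true)) then 0 else (((\a.(\b.a)) 3) ((\c.6) 3))) < 7))
step 1: [let@0.0] (if ((if false then (let u = 9 in false) else true) && (let v = ((\w.true) (if false then (\p.p) else (\q.2))) in v)) then (let r = (\s.(let t = (5 == 6) in (8 - 3))) in false) else ((if (if (0 == 9) then true else (if false then false else true)) then 0 else (((\a.(\b.a)) 3) ((\c.6) 3))) < 7))
step 2: [if@0.0] (if (true && (let v = ((\w.true) (if false then (\p.p) else (\q.2))) in v)) then (let r = (\s.(let t = (5 == 6) in (8 - 3))) in false) else ((if (if (0 == 9) then true else (if false then false else true)) then 0 else (((\a.(\b.a)) 3) ((\c.6) 3))) < 7))

Answer: if at 0.0 : (if false then (let u = 9 in false) else true)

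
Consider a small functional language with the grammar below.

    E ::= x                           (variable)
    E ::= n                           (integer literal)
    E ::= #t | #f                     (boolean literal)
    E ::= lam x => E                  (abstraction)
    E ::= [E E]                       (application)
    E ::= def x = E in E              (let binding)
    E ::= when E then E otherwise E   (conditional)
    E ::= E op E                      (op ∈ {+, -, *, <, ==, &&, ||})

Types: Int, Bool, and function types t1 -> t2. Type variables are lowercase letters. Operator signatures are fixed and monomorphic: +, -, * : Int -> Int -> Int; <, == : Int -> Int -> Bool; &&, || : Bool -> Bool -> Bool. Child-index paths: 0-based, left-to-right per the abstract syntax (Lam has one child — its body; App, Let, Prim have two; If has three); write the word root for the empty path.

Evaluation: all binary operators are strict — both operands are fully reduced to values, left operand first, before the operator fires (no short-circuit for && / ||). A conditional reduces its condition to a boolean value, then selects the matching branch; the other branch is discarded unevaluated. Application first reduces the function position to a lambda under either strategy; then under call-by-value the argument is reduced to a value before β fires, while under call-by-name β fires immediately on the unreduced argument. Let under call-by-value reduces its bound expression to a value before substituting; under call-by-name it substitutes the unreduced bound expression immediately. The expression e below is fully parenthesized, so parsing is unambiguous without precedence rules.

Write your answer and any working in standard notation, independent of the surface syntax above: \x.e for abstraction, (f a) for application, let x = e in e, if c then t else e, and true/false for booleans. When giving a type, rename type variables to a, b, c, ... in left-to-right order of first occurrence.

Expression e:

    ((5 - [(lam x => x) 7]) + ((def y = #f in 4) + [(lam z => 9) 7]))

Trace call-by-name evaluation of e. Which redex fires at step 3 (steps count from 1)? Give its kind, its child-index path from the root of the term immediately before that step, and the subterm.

Answer: let at 1.0 : (let y = false in 4)

Derivation:
step 0: ((5 - ((\x.x) 7)) + ((let y = false in 4) + ((\z.9) 7)))
step 1: [beta@0.1] ((5 - 7) + ((let y = false in 4) + ((\z.9) 7)))
step 2: [delta@0] (-2 + ((let y = false in 4) + ((\z.9) 7)))
step 3: [let@1.0] (-2 + (4 + ((\z.9) 7)))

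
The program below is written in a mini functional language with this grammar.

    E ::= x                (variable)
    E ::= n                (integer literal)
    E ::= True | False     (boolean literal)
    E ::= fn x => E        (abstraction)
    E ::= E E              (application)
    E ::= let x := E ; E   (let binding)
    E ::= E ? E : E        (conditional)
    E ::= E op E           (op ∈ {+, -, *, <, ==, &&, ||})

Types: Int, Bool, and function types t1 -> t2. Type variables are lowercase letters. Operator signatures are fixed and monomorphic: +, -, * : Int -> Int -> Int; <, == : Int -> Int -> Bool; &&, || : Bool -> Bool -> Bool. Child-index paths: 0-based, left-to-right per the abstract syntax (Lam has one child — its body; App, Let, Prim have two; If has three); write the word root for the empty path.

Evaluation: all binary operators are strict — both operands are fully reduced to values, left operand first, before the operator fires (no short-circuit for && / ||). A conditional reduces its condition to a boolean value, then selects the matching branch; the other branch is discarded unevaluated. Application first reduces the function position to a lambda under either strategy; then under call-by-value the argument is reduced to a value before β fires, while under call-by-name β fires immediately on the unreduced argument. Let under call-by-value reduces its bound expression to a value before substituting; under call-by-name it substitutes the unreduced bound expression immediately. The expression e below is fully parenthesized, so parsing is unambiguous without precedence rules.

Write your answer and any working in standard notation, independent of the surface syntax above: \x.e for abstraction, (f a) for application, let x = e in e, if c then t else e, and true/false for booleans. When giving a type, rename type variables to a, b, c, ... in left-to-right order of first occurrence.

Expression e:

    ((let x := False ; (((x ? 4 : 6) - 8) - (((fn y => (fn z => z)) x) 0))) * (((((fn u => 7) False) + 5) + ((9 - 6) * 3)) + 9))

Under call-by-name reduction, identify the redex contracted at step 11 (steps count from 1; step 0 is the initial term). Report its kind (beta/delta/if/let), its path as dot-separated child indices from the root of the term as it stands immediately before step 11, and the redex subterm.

Trace:
step 0: ((let x = false in (((if x then 4 else 6) - 8) - (((\y.(\z.z)) x) 0))) * (((((\u.7) false) + 5) + ((9 - 6) * 3)) + 9))
step 1: [let@0] ((((if false then 4 else 6) - 8) - (((\y.(\z.z)) false) 0)) * (((((\u.7) false) + 5) + ((9 - 6) * 3)) + 9))
step 2: [if@0.0.0] (((6 - 8) - (((\y.(\z.z)) false) 0)) * (((((\u.7) false) + 5) + ((9 - 6) * 3)) + 9))
step 3: [delta@0.0] ((-2 - (((\y.(\z.z)) false) 0)) * (((((\u.7) false) + 5) + ((9 - 6) * 3)) + 9))
step 4: [beta@0.1.0] ((-2 - ((\z.z) 0)) * (((((\u.7) false) + 5) + ((9 - 6) * 3)) + 9))
step 5: [beta@0.1] ((-2 - 0) * (((((\u.7) false) + 5) + ((9 - 6) * 3)) + 9))
step 6: [delta@0] (-2 * (((((\u.7) false) + 5) + ((9 - 6) * 3)) + 9))
step 7: [beta@1.0.0.0] (-2 * (((7 + 5) + ((9 - 6) * 3)) + 9))
step 8: [delta@1.0.0] (-2 * ((12 + ((9 - 6) * 3)) + 9))
step 9: [delta@1.0.1.0] (-2 * ((12 + (3 * 3)) + 9))
step 10: [delta@1.0.1] (-2 * ((12 + 9) + 9))
step 11: [delta@1.0] (-2 * (21 + 9))

Answer: delta at 1.0 : (12 + 9)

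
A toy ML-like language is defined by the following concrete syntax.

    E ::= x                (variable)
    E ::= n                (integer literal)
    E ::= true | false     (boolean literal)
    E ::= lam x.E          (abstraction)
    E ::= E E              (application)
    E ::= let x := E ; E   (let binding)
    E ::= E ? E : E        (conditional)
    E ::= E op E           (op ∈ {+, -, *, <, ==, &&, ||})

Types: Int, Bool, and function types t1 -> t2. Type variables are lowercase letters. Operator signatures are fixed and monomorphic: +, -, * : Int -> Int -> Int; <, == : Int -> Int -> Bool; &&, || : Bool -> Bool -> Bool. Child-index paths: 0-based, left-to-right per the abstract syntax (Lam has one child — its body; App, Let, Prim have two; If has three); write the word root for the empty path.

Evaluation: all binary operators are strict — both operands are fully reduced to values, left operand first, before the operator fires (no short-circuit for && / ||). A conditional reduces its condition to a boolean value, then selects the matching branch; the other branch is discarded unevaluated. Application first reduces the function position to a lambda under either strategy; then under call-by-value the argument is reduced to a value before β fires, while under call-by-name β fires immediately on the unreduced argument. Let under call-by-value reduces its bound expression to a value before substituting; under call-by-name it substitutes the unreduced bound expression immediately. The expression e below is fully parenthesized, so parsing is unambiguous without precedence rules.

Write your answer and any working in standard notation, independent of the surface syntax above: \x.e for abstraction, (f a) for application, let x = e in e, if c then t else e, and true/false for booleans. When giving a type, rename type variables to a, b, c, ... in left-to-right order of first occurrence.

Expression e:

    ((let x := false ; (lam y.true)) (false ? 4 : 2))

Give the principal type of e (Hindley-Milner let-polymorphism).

Answer: Bool

Derivation:
let x : Bool
\y._ : a -> Bool
  unify Bool ~ Bool
  unify Int ~ Int
  unify a -> Bool ~ Int -> b
  unify a ~ Int
  unify Bool ~ b
_ _ : Bool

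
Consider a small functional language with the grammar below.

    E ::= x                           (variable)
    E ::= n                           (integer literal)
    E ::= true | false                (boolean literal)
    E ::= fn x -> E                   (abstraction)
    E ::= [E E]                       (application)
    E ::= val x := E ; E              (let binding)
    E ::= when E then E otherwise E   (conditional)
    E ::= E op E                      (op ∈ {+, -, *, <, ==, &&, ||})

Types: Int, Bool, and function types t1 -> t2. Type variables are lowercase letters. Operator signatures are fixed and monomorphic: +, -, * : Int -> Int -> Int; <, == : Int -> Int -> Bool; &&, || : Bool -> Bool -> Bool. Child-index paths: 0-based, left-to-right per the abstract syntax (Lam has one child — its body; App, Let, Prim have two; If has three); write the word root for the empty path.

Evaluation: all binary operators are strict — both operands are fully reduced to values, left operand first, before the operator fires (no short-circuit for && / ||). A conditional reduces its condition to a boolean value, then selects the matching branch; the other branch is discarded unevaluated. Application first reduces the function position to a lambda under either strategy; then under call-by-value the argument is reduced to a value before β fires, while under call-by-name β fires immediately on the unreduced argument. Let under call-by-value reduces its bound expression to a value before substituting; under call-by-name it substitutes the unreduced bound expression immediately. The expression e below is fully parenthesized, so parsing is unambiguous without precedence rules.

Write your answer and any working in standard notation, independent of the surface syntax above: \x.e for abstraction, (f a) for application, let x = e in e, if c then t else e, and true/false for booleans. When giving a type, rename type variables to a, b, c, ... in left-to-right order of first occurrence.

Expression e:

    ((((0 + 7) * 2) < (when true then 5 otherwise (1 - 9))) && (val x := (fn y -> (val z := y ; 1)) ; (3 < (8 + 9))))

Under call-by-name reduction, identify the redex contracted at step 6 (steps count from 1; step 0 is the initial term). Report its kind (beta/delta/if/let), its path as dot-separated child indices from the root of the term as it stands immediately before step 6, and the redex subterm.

Answer: delta at 1.1 : (8 + 9)

Derivation:
step 0: ((((0 + 7) * 2) < (if true then 5 else (1 - 9))) && (let x = (\y.(let z = y in 1)) in (3 < (8 + 9))))
step 1: [delta@0.0.0] (((7 * 2) < (if true then 5 else (1 - 9))) && (let x = (\y.(let z = y in 1)) in (3 < (8 + 9))))
step 2: [delta@0.0] ((14 < (if true then 5 else (1 - 9))) && (let x = (\y.(let z = y in 1)) in (3 < (8 + 9))))
step 3: [if@0.1] ((14 < 5) && (let x = (\y.(let z = y in 1)) in (3 < (8 + 9))))
step 4: [delta@0] (false && (let x = (\y.(let z = y in 1)) in (3 < (8 + 9))))
step 5: [let@1] (false && (3 < (8 + 9)))
step 6: [delta@1.1] (false && (3 < 17))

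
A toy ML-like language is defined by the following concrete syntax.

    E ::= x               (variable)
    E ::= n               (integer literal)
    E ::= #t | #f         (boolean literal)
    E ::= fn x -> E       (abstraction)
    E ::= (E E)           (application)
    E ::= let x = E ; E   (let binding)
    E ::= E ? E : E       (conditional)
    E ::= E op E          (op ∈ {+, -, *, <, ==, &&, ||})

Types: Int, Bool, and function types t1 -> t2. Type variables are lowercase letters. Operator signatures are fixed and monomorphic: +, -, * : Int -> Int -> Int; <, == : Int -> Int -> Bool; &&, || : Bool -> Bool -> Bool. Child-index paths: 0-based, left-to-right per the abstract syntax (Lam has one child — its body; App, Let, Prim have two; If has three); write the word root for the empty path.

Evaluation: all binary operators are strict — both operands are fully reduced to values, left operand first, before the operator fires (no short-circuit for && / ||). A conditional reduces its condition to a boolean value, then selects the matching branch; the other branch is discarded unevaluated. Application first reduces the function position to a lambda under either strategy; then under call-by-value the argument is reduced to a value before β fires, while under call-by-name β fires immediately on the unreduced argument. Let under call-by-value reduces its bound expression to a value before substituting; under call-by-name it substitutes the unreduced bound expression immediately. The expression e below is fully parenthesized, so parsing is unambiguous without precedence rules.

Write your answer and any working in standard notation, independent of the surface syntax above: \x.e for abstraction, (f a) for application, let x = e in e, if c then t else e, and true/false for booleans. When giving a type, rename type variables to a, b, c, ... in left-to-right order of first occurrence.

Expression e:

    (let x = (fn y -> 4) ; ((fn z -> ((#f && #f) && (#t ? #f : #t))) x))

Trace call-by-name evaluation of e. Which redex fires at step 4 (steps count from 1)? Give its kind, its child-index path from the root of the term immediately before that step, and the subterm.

Answer: if at 1 : (if true then false else true)

Working:
step 0: (let x = (\y.4) in ((\z.((false && false) && (if true then false else true))) x))
step 1: [let@root] ((\z.((false && false) && (if true then false else true))) (\y.4))
step 2: [beta@root] ((false && false) && (if true then false else true))
step 3: [delta@0] (false && (if true then false else true))
step 4: [if@1] (false && false)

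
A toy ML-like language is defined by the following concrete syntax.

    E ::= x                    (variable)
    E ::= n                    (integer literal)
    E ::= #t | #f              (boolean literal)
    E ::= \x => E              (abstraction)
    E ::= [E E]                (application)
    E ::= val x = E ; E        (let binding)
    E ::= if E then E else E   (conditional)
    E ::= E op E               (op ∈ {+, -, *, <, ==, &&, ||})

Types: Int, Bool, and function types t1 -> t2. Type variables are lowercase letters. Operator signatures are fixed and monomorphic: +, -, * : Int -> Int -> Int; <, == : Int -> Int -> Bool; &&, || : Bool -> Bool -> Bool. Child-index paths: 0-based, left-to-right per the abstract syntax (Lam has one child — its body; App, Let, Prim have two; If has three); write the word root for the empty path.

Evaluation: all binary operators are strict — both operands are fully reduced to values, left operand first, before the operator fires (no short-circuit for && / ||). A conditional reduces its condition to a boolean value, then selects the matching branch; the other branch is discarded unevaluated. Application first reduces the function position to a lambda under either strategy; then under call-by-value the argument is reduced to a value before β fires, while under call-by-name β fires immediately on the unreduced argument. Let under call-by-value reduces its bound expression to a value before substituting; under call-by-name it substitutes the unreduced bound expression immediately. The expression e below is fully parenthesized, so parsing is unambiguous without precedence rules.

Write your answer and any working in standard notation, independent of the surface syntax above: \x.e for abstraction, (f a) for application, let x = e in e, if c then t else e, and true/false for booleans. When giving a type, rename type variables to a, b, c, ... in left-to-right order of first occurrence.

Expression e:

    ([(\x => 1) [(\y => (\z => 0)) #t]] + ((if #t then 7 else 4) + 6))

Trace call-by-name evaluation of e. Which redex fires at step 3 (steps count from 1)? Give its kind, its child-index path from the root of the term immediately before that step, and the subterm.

Derivation:
step 0: (((\x.1) ((\y.(\z.0)) true)) + ((if true then 7 else 4) + 6))
step 1: [beta@0] (1 + ((if true then 7 else 4) + 6))
step 2: [if@1.0] (1 + (7 + 6))
step 3: [delta@1] (1 + 13)

Answer: delta at 1 : (7 + 6)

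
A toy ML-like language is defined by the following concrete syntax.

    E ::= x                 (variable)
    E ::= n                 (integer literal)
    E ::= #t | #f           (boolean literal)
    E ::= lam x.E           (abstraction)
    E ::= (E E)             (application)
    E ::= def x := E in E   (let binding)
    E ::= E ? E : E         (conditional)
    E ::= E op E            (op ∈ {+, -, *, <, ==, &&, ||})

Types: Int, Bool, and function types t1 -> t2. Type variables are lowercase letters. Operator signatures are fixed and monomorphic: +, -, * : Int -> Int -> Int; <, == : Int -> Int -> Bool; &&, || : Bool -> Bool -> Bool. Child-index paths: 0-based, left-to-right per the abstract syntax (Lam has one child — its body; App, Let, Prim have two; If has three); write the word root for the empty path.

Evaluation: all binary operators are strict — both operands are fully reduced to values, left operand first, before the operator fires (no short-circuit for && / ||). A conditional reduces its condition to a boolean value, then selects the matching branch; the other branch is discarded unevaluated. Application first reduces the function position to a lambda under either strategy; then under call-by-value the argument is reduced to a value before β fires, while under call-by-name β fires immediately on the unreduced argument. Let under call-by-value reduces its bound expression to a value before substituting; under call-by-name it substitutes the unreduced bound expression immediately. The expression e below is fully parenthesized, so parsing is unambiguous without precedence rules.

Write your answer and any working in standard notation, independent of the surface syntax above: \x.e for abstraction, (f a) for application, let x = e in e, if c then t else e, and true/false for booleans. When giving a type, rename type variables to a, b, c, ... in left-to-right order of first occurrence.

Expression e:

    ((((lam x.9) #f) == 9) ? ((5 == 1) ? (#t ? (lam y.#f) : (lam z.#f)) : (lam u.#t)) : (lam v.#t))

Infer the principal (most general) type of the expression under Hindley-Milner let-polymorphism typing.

Answer: a -> Bool

Working:
\x._ : a -> Int
  unify a -> Int ~ Bool -> b
  unify a ~ Bool
  unify Int ~ b
_ _ : Int
  unify Int ~ Int
  unify Int ~ Int
  unify Bool ~ Bool
  unify Int ~ Int
  unify Int ~ Int
  unify Bool ~ Bool
  unify Bool ~ Bool
\y._ : c -> Bool
\z._ : d -> Bool
  unify c -> Bool ~ d -> Bool
  unify c ~ d
  unify Bool ~ Bool
\u._ : e -> Bool
  unify d -> Bool ~ e -> Bool
  unify d ~ e
  unify Bool ~ Bool
\v._ : f -> Bool
  unify e -> Bool ~ f -> Bool
  unify e ~ f
  unify Bool ~ Bool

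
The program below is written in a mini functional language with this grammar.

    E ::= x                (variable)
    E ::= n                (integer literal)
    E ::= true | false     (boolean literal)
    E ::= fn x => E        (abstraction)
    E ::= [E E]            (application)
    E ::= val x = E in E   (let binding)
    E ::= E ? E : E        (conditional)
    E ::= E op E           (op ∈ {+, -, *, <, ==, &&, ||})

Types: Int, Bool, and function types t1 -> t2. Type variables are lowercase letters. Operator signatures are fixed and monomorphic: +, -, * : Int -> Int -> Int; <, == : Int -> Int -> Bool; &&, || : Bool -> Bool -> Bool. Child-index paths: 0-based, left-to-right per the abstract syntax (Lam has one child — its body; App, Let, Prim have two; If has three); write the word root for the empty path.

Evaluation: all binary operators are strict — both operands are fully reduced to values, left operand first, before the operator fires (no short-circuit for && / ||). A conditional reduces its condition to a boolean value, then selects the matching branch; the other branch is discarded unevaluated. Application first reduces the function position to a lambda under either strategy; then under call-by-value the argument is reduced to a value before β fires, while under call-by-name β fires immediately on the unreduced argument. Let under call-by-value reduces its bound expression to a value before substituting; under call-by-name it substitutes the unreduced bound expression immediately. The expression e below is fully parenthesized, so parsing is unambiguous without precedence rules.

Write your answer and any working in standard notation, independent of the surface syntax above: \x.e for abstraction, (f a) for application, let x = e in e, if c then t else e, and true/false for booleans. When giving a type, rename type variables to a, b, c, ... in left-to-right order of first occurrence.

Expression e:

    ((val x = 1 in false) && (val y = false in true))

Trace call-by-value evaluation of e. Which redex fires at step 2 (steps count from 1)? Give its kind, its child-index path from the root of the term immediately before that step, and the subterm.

Derivation:
step 0: ((let x = 1 in false) && (let y = false in true))
step 1: [let@0] (false && (let y = false in true))
step 2: [let@1] (false && true)

Answer: let at 1 : (let y = false in true)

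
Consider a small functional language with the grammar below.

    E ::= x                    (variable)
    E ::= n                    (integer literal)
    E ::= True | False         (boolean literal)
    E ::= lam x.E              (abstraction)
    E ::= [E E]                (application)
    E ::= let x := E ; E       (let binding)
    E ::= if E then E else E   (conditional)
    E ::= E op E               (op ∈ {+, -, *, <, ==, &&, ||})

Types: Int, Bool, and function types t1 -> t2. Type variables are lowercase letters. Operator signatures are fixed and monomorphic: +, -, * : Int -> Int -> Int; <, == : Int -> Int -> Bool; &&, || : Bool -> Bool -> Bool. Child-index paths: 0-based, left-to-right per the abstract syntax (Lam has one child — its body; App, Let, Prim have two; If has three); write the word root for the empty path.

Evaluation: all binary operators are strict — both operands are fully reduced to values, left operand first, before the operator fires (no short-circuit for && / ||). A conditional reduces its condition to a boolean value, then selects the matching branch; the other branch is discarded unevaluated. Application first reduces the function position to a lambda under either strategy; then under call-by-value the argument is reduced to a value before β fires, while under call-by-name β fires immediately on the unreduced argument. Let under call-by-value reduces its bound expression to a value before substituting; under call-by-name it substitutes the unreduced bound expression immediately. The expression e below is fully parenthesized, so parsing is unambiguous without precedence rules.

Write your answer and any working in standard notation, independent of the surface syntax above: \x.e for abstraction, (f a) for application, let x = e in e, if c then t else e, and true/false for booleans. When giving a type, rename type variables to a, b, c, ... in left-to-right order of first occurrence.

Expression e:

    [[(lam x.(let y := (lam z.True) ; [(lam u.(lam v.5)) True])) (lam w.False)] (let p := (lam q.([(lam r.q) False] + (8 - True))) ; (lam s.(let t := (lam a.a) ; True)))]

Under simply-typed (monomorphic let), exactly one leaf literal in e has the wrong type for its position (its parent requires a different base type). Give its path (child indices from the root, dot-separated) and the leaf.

Derivation:
\z._ : b -> Bool
let y : b -> Bool
\v._ : d -> Int
\u._ : c -> d -> Int
  unify c -> d -> Int ~ Bool -> e
  unify c ~ Bool
  unify d -> Int ~ e
_ _ : d -> Int
\x._ : a -> d -> Int
\w._ : f -> Bool
  unify a -> d -> Int ~ (f -> Bool) -> g
  unify a ~ f -> Bool
  unify d -> Int ~ g
_ _ : d -> Int
q : h
\r._ : i -> h
  unify i -> h ~ Bool -> j
  unify i ~ Bool
  unify h ~ j
_ _ : j
  unify j ~ Int
  unify Int ~ Int
  unify Bool ~ Int
  FAIL: mismatch Bool ~ Int

Answer: 1.0.0.1.1 : true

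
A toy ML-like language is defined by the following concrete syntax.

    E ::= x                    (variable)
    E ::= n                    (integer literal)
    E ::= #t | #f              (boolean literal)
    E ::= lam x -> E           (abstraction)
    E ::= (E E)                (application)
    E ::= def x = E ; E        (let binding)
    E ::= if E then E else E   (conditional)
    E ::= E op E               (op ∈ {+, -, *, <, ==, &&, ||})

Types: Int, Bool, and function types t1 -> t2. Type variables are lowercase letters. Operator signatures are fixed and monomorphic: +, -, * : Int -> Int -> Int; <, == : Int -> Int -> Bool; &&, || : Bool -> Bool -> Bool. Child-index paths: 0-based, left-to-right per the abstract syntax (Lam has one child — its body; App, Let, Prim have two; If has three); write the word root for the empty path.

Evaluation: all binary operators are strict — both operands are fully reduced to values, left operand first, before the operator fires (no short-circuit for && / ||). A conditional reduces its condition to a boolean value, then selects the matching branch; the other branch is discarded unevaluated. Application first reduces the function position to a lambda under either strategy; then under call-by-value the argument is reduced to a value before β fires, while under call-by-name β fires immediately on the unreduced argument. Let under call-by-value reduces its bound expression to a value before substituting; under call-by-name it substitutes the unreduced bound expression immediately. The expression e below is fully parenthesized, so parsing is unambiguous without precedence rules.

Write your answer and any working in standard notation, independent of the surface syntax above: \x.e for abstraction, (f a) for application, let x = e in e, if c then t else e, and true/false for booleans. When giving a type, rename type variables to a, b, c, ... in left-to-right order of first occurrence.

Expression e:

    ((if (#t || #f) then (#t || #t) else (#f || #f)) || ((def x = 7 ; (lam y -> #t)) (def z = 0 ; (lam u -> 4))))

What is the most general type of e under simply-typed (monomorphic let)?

Answer: Bool

Working:
  unify Bool ~ Bool
  unify Bool ~ Bool
  unify Bool ~ Bool
  unify Bool ~ Bool
  unify Bool ~ Bool
  unify Bool ~ Bool
  unify Bool ~ Bool
  unify Bool ~ Bool
  unify Bool ~ Bool
let x : Int
\y._ : a -> Bool
let z : Int
\u._ : b -> Int
  unify a -> Bool ~ (b -> Int) -> c
  unify a ~ b -> Int
  unify Bool ~ c
_ _ : Bool
  unify Bool ~ Bool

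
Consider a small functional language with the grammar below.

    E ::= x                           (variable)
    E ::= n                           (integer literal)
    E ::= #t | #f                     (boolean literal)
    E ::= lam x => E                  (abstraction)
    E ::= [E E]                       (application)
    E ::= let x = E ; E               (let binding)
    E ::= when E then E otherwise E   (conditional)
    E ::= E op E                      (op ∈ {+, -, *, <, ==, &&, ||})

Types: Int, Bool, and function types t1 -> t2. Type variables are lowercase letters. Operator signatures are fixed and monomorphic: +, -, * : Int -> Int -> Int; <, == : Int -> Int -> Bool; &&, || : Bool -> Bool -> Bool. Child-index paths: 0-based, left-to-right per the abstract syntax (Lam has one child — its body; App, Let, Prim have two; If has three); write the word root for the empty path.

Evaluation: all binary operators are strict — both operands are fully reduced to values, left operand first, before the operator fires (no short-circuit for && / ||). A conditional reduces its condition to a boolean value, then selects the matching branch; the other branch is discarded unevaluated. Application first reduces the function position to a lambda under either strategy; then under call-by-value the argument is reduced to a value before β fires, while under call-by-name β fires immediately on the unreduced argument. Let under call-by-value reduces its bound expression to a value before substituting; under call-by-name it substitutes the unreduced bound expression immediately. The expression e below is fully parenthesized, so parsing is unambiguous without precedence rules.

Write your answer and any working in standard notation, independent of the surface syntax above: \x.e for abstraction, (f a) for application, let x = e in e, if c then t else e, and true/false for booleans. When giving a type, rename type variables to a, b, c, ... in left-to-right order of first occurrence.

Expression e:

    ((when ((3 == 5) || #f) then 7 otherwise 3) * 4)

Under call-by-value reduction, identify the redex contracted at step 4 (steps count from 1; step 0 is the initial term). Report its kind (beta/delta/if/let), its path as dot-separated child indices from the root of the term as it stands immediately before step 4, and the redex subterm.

Derivation:
step 0: ((if ((3 == 5) || false) then 7 else 3) * 4)
step 1: [delta@0.0.0] ((if (false || false) then 7 else 3) * 4)
step 2: [delta@0.0] ((if false then 7 else 3) * 4)
step 3: [if@0] (3 * 4)
step 4: [delta@root] 12

Answer: delta at root : (3 * 4)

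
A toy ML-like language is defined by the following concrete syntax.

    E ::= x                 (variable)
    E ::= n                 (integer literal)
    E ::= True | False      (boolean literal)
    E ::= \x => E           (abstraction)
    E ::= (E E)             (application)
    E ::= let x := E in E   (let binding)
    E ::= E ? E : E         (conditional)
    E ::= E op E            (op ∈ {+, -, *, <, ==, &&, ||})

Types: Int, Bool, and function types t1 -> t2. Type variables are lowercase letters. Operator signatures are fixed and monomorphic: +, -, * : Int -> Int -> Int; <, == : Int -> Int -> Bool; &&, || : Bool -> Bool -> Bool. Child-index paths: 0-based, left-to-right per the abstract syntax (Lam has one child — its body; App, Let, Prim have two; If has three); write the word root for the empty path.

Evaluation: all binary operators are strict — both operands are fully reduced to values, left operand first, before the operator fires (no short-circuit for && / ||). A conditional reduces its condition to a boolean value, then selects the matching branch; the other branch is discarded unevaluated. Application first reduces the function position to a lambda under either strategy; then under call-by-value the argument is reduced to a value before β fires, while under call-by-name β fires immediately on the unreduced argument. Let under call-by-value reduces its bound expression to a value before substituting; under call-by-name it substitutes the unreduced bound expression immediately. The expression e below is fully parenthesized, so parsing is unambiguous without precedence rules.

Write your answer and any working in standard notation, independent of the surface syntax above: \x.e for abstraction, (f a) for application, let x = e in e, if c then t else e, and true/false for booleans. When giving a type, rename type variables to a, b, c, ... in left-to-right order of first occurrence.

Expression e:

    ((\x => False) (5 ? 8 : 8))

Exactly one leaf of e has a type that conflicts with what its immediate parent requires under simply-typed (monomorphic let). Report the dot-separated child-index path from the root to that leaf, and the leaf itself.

Answer: 1.0 : 5

Derivation:
\x._ : a -> Bool
  unify Int ~ Bool
  FAIL: mismatch Int ~ Bool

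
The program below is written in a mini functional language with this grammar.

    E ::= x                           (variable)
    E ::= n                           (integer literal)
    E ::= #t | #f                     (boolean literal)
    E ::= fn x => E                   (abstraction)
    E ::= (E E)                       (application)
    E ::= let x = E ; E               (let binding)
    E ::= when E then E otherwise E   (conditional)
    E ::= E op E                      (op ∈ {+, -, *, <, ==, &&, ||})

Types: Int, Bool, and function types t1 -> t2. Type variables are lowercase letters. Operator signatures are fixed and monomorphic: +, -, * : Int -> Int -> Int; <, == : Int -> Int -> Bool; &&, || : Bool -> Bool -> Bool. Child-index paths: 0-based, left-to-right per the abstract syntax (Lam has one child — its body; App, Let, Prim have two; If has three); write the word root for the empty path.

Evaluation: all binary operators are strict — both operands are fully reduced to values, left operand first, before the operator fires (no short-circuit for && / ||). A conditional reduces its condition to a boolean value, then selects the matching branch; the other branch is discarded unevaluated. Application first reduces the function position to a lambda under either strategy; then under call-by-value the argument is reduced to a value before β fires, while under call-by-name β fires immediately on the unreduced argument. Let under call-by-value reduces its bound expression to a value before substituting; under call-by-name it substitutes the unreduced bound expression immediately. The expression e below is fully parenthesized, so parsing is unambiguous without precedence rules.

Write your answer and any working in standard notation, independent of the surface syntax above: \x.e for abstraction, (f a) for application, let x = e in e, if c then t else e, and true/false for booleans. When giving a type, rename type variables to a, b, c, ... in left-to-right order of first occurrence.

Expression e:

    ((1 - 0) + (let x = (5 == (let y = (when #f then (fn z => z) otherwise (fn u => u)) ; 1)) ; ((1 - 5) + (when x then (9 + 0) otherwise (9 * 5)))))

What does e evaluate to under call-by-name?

Answer: 42

Working:
step 0: ((1 - 0) + (let x = (5 == (let y = (if false then (\z.z) else (\u.u)) in 1)) in ((1 - 5) + (if x then (9 + 0) else (9 * 5)))))
step 1: [delta@0] (1 + (let x = (5 == (let y = (if false then (\z.z) else (\u.u)) in 1)) in ((1 - 5) + (if x then (9 + 0) else (9 * 5)))))
step 2: [let@1] (1 + ((1 - 5) + (if (5 == (let y = (if false then (\z.z) else (\u.u)) in 1)) then (9 + 0) else (9 * 5))))
step 3: [delta@1.0] (1 + (-4 + (if (5 == (let y = (if false then (\z.z) else (\u.u)) in 1)) then (9 + 0) else (9 * 5))))
step 4: [let@1.1.0.1] (1 + (-4 + (if (5 == 1) then (9 + 0) else (9 * 5))))
step 5: [delta@1.1.0] (1 + (-4 + (if false then (9 + 0) else (9 * 5))))
step 6: [if@1.1] (1 + (-4 + (9 * 5)))
step 7: [delta@1.1] (1 + (-4 + 45))
step 8: [delta@1] (1 + 41)
step 9: [delta@root] 42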